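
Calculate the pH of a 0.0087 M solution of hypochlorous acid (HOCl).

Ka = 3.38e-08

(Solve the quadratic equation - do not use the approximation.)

x² + Ka×x - Ka×C = 0. Using quadratic formula: [H⁺] = 1.7131e-05

pH = 4.77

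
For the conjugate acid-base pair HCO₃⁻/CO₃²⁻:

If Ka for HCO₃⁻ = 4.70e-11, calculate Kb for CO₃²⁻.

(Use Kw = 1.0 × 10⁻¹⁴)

For a conjugate pair Ka × Kb = Kw, so Kb = Kw/Ka = 1.0 × 10⁻¹⁴ / 4.70e-11 = 2.13e-04.

K_b = 2.13e-04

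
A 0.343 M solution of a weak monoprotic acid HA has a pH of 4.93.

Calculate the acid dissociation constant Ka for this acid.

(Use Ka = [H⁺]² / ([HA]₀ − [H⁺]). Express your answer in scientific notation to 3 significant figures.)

[H⁺] = 10^(−pH) = 10^(−4.93) = 1.175e-05 M. For HA ⇌ H⁺ + A⁻, Ka = [H⁺][A⁻]/[HA] = [H⁺]² / ([HA]₀ − [H⁺]) = (1.175e-05)² / (0.343 − 1.175e-05) = 4.02e-10.

K_a = 4.02e-10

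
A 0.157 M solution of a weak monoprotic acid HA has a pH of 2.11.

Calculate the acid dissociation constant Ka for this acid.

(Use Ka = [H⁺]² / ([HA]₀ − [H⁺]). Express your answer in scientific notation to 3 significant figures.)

[H⁺] = 10^(−pH) = 10^(−2.11) = 7.762e-03 M. For HA ⇌ H⁺ + A⁻, Ka = [H⁺][A⁻]/[HA] = [H⁺]² / ([HA]₀ − [H⁺]) = (7.762e-03)² / (0.157 − 7.762e-03) = 4.04e-04.

K_a = 4.04e-04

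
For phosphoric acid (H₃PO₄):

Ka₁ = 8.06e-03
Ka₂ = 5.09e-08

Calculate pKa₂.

pKa₂ = -log(Ka₂) = -log(5.09e-08) = 7.29.

pK_{a2} = 7.29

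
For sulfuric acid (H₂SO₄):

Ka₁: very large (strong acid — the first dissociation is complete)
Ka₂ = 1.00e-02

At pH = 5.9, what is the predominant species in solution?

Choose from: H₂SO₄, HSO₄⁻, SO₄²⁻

The first dissociation is complete, so H₂SO₄ itself is never the predominant species in water; pKa₂ = -log(1.00e-02) = 2.00. For a polyprotic acid the predominant species crosses at each pKa: below pKa_n the protonated form dominates, above it the deprotonated form does. At pH = 5.9, the predominant species is SO₄²⁻.

SO₄²⁻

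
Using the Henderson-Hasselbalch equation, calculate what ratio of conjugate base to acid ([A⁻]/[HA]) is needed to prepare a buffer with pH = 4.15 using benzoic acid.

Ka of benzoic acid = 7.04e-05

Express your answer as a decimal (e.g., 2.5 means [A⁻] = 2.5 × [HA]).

pKa = -log(7.04e-05) = 4.1524. pH = pKa + log([A⁻]/[HA]), so log([A⁻]/[HA]) = pH − pKa = 4.15 − 4.1524 = -0.0024. [A⁻]/[HA] = 10^(-0.0024) = 0.994

[A⁻]/[HA] = 0.994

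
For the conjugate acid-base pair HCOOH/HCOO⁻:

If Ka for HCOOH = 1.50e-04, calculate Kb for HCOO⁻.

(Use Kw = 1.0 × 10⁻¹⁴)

For a conjugate pair Ka × Kb = Kw, so Kb = Kw/Ka = 1.0 × 10⁻¹⁴ / 1.50e-04 = 6.67e-11.

K_b = 6.67e-11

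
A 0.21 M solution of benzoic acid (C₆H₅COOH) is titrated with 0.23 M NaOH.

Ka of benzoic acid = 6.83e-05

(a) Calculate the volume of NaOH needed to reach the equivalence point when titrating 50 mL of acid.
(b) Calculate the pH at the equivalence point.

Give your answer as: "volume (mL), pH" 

moles acid = 0.21 × 50/1000 = 0.0105 mol; V_base = moles/0.23 × 1000 = 45.7 mL. At equivalence only the conjugate base is present: [A⁻] = 0.0105/0.096 = 1.0977e-01 M. Kb = Kw/Ka = 1.46e-10; [OH⁻] = √(Kb × [A⁻]) = 4.0090e-06; pOH = 5.40; pH = 14 - pOH = 8.60.

V = 45.7 mL, pH = 8.60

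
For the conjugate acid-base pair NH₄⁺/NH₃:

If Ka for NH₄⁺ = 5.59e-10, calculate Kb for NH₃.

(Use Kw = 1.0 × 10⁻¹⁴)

For a conjugate pair Ka × Kb = Kw, so Kb = Kw/Ka = 1.0 × 10⁻¹⁴ / 5.59e-10 = 1.79e-05.

K_b = 1.79e-05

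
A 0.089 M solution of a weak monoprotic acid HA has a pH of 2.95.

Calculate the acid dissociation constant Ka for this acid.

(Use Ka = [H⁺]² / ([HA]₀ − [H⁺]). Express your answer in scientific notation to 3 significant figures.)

[H⁺] = 10^(−pH) = 10^(−2.95) = 1.122e-03 M. For HA ⇌ H⁺ + A⁻, Ka = [H⁺][A⁻]/[HA] = [H⁺]² / ([HA]₀ − [H⁺]) = (1.122e-03)² / (0.089 − 1.122e-03) = 1.43e-05.

K_a = 1.43e-05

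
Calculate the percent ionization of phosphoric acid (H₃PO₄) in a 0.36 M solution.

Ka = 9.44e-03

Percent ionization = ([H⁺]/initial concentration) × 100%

Using Ka equilibrium: x² + Ka×x - Ka×C = 0. Solving: [H⁺] = 5.3767e-02. Percent = (5.3767e-02/0.36) × 100

Percent ionization = 14.9%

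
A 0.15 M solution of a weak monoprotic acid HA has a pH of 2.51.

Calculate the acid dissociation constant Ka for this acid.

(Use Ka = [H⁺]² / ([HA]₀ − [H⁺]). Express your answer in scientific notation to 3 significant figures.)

[H⁺] = 10^(−pH) = 10^(−2.51) = 3.090e-03 M. For HA ⇌ H⁺ + A⁻, Ka = [H⁺][A⁻]/[HA] = [H⁺]² / ([HA]₀ − [H⁺]) = (3.090e-03)² / (0.15 − 3.090e-03) = 6.50e-05.

K_a = 6.50e-05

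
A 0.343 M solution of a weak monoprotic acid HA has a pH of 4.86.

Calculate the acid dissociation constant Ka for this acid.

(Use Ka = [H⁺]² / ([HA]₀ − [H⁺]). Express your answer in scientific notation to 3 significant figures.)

[H⁺] = 10^(−pH) = 10^(−4.86) = 1.380e-05 M. For HA ⇌ H⁺ + A⁻, Ka = [H⁺][A⁻]/[HA] = [H⁺]² / ([HA]₀ − [H⁺]) = (1.380e-05)² / (0.343 − 1.380e-05) = 5.56e-10.

K_a = 5.56e-10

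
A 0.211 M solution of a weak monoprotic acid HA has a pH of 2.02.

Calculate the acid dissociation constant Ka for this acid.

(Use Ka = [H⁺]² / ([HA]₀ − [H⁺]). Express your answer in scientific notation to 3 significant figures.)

[H⁺] = 10^(−pH) = 10^(−2.02) = 9.550e-03 M. For HA ⇌ H⁺ + A⁻, Ka = [H⁺][A⁻]/[HA] = [H⁺]² / ([HA]₀ − [H⁺]) = (9.550e-03)² / (0.211 − 9.550e-03) = 4.53e-04.

K_a = 4.53e-04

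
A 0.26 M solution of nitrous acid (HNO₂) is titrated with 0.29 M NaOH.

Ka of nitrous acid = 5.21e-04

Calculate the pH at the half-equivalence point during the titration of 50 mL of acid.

At half-equivalence [HA] = [A⁻], so Henderson-Hasselbalch gives pH = pKa = -log(5.21e-04) = 3.28.

pH = pKa = 3.28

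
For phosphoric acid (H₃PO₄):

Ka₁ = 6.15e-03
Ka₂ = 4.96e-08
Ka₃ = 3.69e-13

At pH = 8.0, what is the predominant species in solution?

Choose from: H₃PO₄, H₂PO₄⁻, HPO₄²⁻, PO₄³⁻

pKa₁ = 2.21, pKa₂ = 7.30, pKa₃ = 12.43. For a polyprotic acid the predominant species crosses at each pKa: below pKa_n the protonated form dominates, above it the deprotonated form does. At pH = 8.0, the predominant species is HPO₄²⁻.

HPO₄²⁻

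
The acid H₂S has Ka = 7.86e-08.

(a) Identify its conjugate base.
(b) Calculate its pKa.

(a) The conjugate base is formed by removing one H⁺ from H₂S, giving HS⁻. (b) pKa = -log(Ka) = -log(7.86e-08) = 7.10.

Conjugate base: HS⁻; pK_a = 7.10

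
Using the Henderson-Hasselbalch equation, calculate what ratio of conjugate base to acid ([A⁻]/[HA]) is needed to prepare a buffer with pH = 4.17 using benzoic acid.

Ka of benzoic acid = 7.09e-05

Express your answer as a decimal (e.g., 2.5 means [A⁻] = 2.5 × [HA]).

pKa = -log(7.09e-05) = 4.1494. pH = pKa + log([A⁻]/[HA]), so log([A⁻]/[HA]) = pH − pKa = 4.17 − 4.1494 = 0.0206. [A⁻]/[HA] = 10^(0.0206) = 1.05

[A⁻]/[HA] = 1.05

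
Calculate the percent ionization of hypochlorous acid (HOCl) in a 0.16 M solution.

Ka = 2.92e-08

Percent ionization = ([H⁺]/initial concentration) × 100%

Using Ka equilibrium: x² + Ka×x - Ka×C = 0. Solving: [H⁺] = 6.8337e-05. Percent = (6.8337e-05/0.16) × 100

Percent ionization = 0.0427%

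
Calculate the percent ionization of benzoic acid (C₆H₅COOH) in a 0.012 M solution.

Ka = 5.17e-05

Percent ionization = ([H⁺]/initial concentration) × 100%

Using Ka equilibrium: x² + Ka×x - Ka×C = 0. Solving: [H⁺] = 7.6223e-04. Percent = (7.6223e-04/0.012) × 100

Percent ionization = 6.35%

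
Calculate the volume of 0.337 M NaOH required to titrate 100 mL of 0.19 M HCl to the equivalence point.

At equivalence: moles acid = moles base. moles HCl = 0.19 × 100/1000 = 0.019 mol. V_base = moles / 0.337 × 1000 = 56.4 mL.

V_{base} = 56.4 mL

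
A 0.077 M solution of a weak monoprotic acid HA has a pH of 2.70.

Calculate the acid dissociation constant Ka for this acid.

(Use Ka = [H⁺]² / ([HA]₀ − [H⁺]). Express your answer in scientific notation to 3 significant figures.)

[H⁺] = 10^(−pH) = 10^(−2.70) = 1.995e-03 M. For HA ⇌ H⁺ + A⁻, Ka = [H⁺][A⁻]/[HA] = [H⁺]² / ([HA]₀ − [H⁺]) = (1.995e-03)² / (0.077 − 1.995e-03) = 5.31e-05.

K_a = 5.31e-05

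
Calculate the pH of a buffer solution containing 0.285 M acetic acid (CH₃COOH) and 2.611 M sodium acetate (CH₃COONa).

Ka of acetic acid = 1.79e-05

pKa = -log(1.79e-05) = 4.75. pH = pKa + log([A⁻]/[HA]) = 4.75 + log(2.611/0.285)

pH = 5.71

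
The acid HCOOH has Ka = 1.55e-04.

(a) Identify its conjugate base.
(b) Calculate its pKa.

(a) The conjugate base is formed by removing one H⁺ from HCOOH, giving HCOO⁻. (b) pKa = -log(Ka) = -log(1.55e-04) = 3.81.

Conjugate base: HCOO⁻; pK_a = 3.81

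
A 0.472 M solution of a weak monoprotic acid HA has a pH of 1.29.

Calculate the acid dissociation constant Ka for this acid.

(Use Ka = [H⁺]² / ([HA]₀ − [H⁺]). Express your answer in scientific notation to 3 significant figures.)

[H⁺] = 10^(−pH) = 10^(−1.29) = 5.129e-02 M. For HA ⇌ H⁺ + A⁻, Ka = [H⁺][A⁻]/[HA] = [H⁺]² / ([HA]₀ − [H⁺]) = (5.129e-02)² / (0.472 − 5.129e-02) = 6.25e-03.

K_a = 6.25e-03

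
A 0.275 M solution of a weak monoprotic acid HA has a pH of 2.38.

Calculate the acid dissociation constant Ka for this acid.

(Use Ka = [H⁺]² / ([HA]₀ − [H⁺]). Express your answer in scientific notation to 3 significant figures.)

[H⁺] = 10^(−pH) = 10^(−2.38) = 4.169e-03 M. For HA ⇌ H⁺ + A⁻, Ka = [H⁺][A⁻]/[HA] = [H⁺]² / ([HA]₀ − [H⁺]) = (4.169e-03)² / (0.275 − 4.169e-03) = 6.42e-05.

K_a = 6.42e-05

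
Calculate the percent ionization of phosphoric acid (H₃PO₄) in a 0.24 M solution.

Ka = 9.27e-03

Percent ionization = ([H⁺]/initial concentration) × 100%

Using Ka equilibrium: x² + Ka×x - Ka×C = 0. Solving: [H⁺] = 4.2760e-02. Percent = (4.2760e-02/0.24) × 100

Percent ionization = 17.8%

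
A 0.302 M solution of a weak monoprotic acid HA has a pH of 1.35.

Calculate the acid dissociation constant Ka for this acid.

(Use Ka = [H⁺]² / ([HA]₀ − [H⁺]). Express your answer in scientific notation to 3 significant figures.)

[H⁺] = 10^(−pH) = 10^(−1.35) = 4.467e-02 M. For HA ⇌ H⁺ + A⁻, Ka = [H⁺][A⁻]/[HA] = [H⁺]² / ([HA]₀ − [H⁺]) = (4.467e-02)² / (0.302 − 4.467e-02) = 7.75e-03.

K_a = 7.75e-03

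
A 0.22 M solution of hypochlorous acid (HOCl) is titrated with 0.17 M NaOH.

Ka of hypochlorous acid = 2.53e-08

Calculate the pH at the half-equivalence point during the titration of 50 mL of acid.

At half-equivalence [HA] = [A⁻], so Henderson-Hasselbalch gives pH = pKa = -log(2.53e-08) = 7.60.

pH = pKa = 7.60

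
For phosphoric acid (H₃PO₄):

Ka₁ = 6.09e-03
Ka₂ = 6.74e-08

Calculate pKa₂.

pKa₂ = -log(Ka₂) = -log(6.74e-08) = 7.17.

pK_{a2} = 7.17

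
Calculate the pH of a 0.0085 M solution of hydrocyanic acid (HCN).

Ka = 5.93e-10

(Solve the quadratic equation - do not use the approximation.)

x² + Ka×x - Ka×C = 0. Using quadratic formula: [H⁺] = 2.2448e-06

pH = 5.65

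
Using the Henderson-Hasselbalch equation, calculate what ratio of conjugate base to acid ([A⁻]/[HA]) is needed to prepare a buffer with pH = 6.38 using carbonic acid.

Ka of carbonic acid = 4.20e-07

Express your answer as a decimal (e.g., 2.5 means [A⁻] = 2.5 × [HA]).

pKa = -log(4.20e-07) = 6.3768. pH = pKa + log([A⁻]/[HA]), so log([A⁻]/[HA]) = pH − pKa = 6.38 − 6.3768 = 0.0032. [A⁻]/[HA] = 10^(0.0032) = 1.01

[A⁻]/[HA] = 1.01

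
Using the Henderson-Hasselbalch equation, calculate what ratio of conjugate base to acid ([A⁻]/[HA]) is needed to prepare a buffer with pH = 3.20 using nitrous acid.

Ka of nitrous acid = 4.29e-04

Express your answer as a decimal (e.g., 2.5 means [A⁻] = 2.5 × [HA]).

pKa = -log(4.29e-04) = 3.3675. pH = pKa + log([A⁻]/[HA]), so log([A⁻]/[HA]) = pH − pKa = 3.20 − 3.3675 = -0.1675. [A⁻]/[HA] = 10^(-0.1675) = 0.680

[A⁻]/[HA] = 0.680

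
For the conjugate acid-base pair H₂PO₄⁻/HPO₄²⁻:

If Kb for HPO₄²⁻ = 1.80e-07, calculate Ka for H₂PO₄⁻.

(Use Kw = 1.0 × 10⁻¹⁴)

For a conjugate pair Ka × Kb = Kw, so Ka = Kw/Kb = 1.0 × 10⁻¹⁴ / 1.80e-07 = 5.56e-08.

K_a = 5.56e-08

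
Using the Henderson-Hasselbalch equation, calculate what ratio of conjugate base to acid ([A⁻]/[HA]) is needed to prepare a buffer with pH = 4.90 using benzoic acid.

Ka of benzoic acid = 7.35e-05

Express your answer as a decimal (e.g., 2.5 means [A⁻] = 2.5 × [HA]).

pKa = -log(7.35e-05) = 4.1337. pH = pKa + log([A⁻]/[HA]), so log([A⁻]/[HA]) = pH − pKa = 4.90 − 4.1337 = 0.7663. [A⁻]/[HA] = 10^(0.7663) = 5.84

[A⁻]/[HA] = 5.84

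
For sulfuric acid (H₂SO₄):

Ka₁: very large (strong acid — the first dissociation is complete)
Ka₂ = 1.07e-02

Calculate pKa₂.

pKa₂ = -log(Ka₂) = -log(1.07e-02) = 1.97.

pK_{a2} = 1.97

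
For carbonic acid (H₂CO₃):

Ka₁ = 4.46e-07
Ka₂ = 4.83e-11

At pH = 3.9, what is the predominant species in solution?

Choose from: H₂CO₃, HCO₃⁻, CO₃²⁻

pKa₁ = 6.35, pKa₂ = 10.32. For a polyprotic acid the predominant species crosses at each pKa: below pKa_n the protonated form dominates, above it the deprotonated form does. At pH = 3.9, the predominant species is H₂CO₃.

H₂CO₃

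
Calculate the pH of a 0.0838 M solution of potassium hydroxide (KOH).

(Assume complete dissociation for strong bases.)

[OH⁻] = 0.0838 M for strong base. pOH = -log[OH⁻] = 1.08, pH = 14 - pOH

pH = 12.92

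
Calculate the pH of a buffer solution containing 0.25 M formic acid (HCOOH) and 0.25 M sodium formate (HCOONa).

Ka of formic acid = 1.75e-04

pKa = -log(1.75e-04) = 3.76. pH = pKa + log([A⁻]/[HA]) = 3.76 + log(0.25/0.25)

pH = 3.76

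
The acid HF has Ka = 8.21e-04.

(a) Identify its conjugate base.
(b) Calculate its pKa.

(a) The conjugate base is formed by removing one H⁺ from HF, giving F⁻. (b) pKa = -log(Ka) = -log(8.21e-04) = 3.09.

Conjugate base: F⁻; pK_a = 3.09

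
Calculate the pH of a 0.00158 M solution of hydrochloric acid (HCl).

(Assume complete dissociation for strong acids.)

[H⁺] = 0.00158 M for strong acid. pH = -log[H⁺] = -log(0.00158)

pH = 2.80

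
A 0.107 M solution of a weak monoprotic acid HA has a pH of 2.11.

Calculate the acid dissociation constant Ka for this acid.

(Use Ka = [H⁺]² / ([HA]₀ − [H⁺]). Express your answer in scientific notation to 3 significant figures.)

[H⁺] = 10^(−pH) = 10^(−2.11) = 7.762e-03 M. For HA ⇌ H⁺ + A⁻, Ka = [H⁺][A⁻]/[HA] = [H⁺]² / ([HA]₀ − [H⁺]) = (7.762e-03)² / (0.107 − 7.762e-03) = 6.07e-04.

K_a = 6.07e-04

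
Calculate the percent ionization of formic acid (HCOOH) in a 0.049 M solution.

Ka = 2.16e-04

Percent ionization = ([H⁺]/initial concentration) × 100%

Using Ka equilibrium: x² + Ka×x - Ka×C = 0. Solving: [H⁺] = 3.1471e-03. Percent = (3.1471e-03/0.049) × 100

Percent ionization = 6.42%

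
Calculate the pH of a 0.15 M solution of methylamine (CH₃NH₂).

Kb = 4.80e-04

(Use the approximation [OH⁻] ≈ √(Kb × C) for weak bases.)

[OH⁻] = √(Kb × C) = √(4.80e-04 × 0.15) = 8.4853e-03. pOH = 2.07, pH = 14 - pOH

pH = 11.93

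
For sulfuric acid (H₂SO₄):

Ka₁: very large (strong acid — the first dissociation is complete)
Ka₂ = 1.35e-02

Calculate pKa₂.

pKa₂ = -log(Ka₂) = -log(1.35e-02) = 1.87.

pK_{a2} = 1.87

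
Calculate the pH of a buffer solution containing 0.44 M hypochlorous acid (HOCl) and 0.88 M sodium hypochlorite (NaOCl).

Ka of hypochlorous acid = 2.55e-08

pKa = -log(2.55e-08) = 7.59. pH = pKa + log([A⁻]/[HA]) = 7.59 + log(0.88/0.44)

pH = 7.89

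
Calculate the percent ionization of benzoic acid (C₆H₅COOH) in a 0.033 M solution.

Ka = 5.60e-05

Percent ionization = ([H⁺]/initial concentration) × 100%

Using Ka equilibrium: x² + Ka×x - Ka×C = 0. Solving: [H⁺] = 1.3317e-03. Percent = (1.3317e-03/0.033) × 100

Percent ionization = 4.04%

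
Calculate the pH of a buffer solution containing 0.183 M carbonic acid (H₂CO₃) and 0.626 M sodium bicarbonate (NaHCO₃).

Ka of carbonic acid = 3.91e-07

pKa = -log(3.91e-07) = 6.41. pH = pKa + log([A⁻]/[HA]) = 6.41 + log(0.626/0.183)

pH = 6.94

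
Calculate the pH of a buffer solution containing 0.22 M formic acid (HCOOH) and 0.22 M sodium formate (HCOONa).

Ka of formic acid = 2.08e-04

pKa = -log(2.08e-04) = 3.68. pH = pKa + log([A⁻]/[HA]) = 3.68 + log(0.22/0.22)

pH = 3.68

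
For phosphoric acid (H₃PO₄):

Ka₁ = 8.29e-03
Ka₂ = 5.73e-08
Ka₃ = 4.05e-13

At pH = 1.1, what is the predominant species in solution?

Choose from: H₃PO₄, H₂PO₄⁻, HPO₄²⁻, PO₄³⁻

pKa₁ = 2.08, pKa₂ = 7.24, pKa₃ = 12.39. For a polyprotic acid the predominant species crosses at each pKa: below pKa_n the protonated form dominates, above it the deprotonated form does. At pH = 1.1, the predominant species is H₃PO₄.

H₃PO₄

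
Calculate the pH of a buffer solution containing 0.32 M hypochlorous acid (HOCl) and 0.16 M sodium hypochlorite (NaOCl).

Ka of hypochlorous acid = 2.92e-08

pKa = -log(2.92e-08) = 7.53. pH = pKa + log([A⁻]/[HA]) = 7.53 + log(0.16/0.32)

pH = 7.23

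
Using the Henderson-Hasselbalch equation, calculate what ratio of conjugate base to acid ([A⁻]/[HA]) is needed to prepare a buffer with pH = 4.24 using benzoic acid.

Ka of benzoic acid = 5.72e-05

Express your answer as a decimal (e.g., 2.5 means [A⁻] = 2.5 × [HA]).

pKa = -log(5.72e-05) = 4.2426. pH = pKa + log([A⁻]/[HA]), so log([A⁻]/[HA]) = pH − pKa = 4.24 − 4.2426 = -0.0026. [A⁻]/[HA] = 10^(-0.0026) = 0.994

[A⁻]/[HA] = 0.994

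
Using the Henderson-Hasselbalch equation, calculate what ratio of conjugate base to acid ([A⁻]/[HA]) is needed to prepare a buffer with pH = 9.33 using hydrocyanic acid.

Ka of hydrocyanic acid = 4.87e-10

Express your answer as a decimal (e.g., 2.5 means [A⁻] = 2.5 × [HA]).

pKa = -log(4.87e-10) = 9.3125. pH = pKa + log([A⁻]/[HA]), so log([A⁻]/[HA]) = pH − pKa = 9.33 − 9.3125 = 0.0175. [A⁻]/[HA] = 10^(0.0175) = 1.04

[A⁻]/[HA] = 1.04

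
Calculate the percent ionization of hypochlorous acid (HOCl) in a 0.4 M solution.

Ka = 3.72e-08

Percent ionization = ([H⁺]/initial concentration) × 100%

Using Ka equilibrium: x² + Ka×x - Ka×C = 0. Solving: [H⁺] = 1.2197e-04. Percent = (1.2197e-04/0.4) × 100

Percent ionization = 0.0305%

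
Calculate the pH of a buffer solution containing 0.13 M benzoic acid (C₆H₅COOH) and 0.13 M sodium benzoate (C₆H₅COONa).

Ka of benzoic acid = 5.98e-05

pKa = -log(5.98e-05) = 4.22. pH = pKa + log([A⁻]/[HA]) = 4.22 + log(0.13/0.13)

pH = 4.22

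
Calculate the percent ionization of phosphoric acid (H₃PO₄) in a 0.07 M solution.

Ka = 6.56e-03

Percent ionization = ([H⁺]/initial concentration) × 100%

Using Ka equilibrium: x² + Ka×x - Ka×C = 0. Solving: [H⁺] = 1.8399e-02. Percent = (1.8399e-02/0.07) × 100

Percent ionization = 26.3%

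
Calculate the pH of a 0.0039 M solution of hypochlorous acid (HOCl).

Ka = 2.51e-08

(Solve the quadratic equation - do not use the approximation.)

x² + Ka×x - Ka×C = 0. Using quadratic formula: [H⁺] = 9.8814e-06

pH = 5.01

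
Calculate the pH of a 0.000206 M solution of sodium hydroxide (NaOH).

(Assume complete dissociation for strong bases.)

[OH⁻] = 0.000206 M for strong base. pOH = -log[OH⁻] = 3.69, pH = 14 - pOH

pH = 10.31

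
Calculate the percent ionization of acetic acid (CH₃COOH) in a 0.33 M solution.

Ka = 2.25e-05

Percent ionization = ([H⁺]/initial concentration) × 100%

Using Ka equilibrium: x² + Ka×x - Ka×C = 0. Solving: [H⁺] = 2.7137e-03. Percent = (2.7137e-03/0.33) × 100

Percent ionization = 0.822%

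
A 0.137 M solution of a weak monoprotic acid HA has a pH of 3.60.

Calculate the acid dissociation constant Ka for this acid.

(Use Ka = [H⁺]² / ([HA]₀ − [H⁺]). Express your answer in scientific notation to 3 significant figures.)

[H⁺] = 10^(−pH) = 10^(−3.60) = 2.512e-04 M. For HA ⇌ H⁺ + A⁻, Ka = [H⁺][A⁻]/[HA] = [H⁺]² / ([HA]₀ − [H⁺]) = (2.512e-04)² / (0.137 − 2.512e-04) = 4.61e-07.

K_a = 4.61e-07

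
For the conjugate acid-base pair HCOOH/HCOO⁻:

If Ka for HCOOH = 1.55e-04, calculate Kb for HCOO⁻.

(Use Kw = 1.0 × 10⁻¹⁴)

For a conjugate pair Ka × Kb = Kw, so Kb = Kw/Ka = 1.0 × 10⁻¹⁴ / 1.55e-04 = 6.45e-11.

K_b = 6.45e-11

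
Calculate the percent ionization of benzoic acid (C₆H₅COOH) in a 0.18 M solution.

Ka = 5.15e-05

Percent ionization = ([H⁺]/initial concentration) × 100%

Using Ka equilibrium: x² + Ka×x - Ka×C = 0. Solving: [H⁺] = 3.0190e-03. Percent = (3.0190e-03/0.18) × 100

Percent ionization = 1.68%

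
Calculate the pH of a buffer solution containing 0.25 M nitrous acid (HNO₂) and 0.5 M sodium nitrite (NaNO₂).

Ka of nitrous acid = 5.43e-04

pKa = -log(5.43e-04) = 3.27. pH = pKa + log([A⁻]/[HA]) = 3.27 + log(0.5/0.25)

pH = 3.57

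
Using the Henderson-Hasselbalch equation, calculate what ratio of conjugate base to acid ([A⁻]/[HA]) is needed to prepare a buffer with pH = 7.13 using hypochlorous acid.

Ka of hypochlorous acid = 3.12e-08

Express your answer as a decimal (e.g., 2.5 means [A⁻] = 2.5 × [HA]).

pKa = -log(3.12e-08) = 7.5058. pH = pKa + log([A⁻]/[HA]), so log([A⁻]/[HA]) = pH − pKa = 7.13 − 7.5058 = -0.3758. [A⁻]/[HA] = 10^(-0.3758) = 0.421

[A⁻]/[HA] = 0.421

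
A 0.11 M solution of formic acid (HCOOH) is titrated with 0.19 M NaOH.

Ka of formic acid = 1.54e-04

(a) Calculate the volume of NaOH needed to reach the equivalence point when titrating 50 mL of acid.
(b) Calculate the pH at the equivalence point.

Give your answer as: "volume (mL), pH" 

moles acid = 0.11 × 50/1000 = 0.0055 mol; V_base = moles/0.19 × 1000 = 28.9 mL. At equivalence only the conjugate base is present: [A⁻] = 0.0055/0.079 = 6.9667e-02 M. Kb = Kw/Ka = 6.49e-11; [OH⁻] = √(Kb × [A⁻]) = 2.1269e-06; pOH = 5.67; pH = 14 - pOH = 8.33.

V = 28.9 mL, pH = 8.33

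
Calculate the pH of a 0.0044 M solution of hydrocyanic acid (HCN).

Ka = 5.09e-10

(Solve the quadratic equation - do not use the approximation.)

x² + Ka×x - Ka×C = 0. Using quadratic formula: [H⁺] = 1.4963e-06

pH = 5.82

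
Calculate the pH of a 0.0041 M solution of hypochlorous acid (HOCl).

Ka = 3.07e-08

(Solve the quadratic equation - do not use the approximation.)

x² + Ka×x - Ka×C = 0. Using quadratic formula: [H⁺] = 1.1204e-05

pH = 4.95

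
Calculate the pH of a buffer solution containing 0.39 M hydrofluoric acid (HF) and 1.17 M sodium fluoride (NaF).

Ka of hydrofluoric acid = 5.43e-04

pKa = -log(5.43e-04) = 3.27. pH = pKa + log([A⁻]/[HA]) = 3.27 + log(1.17/0.39)

pH = 3.74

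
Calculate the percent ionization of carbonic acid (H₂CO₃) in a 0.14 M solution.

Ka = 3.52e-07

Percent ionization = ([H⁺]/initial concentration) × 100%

Using Ka equilibrium: x² + Ka×x - Ka×C = 0. Solving: [H⁺] = 2.2182e-04. Percent = (2.2182e-04/0.14) × 100

Percent ionization = 0.158%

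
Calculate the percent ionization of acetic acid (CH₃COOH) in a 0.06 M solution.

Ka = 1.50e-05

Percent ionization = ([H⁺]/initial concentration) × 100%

Using Ka equilibrium: x² + Ka×x - Ka×C = 0. Solving: [H⁺] = 9.4121e-04. Percent = (9.4121e-04/0.06) × 100

Percent ionization = 1.57%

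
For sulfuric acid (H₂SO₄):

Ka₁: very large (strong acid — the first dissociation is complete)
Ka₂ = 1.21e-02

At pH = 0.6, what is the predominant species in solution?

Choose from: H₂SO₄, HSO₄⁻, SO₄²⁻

The first dissociation is complete, so H₂SO₄ itself is never the predominant species in water; pKa₂ = -log(1.21e-02) = 1.92. For a polyprotic acid the predominant species crosses at each pKa: below pKa_n the protonated form dominates, above it the deprotonated form does. At pH = 0.6, the predominant species is HSO₄⁻.

HSO₄⁻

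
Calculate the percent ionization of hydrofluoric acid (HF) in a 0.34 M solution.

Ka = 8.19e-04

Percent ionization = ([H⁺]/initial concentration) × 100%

Using Ka equilibrium: x² + Ka×x - Ka×C = 0. Solving: [H⁺] = 1.6283e-02. Percent = (1.6283e-02/0.34) × 100

Percent ionization = 4.79%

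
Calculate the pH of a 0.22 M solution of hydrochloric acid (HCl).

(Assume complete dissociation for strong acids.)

[H⁺] = 0.22 M for strong acid. pH = -log[H⁺] = -log(0.22)

pH = 0.66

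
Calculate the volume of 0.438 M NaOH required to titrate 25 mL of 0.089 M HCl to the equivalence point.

At equivalence: moles acid = moles base. moles HCl = 0.089 × 25/1000 = 0.002225 mol. V_base = moles / 0.438 × 1000 = 5.1 mL.

V_{base} = 5.1 mL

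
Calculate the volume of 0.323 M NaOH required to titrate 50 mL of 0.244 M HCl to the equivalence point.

At equivalence: moles acid = moles base. moles HCl = 0.244 × 50/1000 = 0.0122 mol. V_base = moles / 0.323 × 1000 = 37.8 mL.

V_{base} = 37.8 mL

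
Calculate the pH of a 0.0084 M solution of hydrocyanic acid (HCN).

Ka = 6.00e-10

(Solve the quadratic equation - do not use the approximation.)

x² + Ka×x - Ka×C = 0. Using quadratic formula: [H⁺] = 2.2447e-06

pH = 5.65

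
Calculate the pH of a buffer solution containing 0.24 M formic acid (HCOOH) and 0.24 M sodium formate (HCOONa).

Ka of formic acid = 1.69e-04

pKa = -log(1.69e-04) = 3.77. pH = pKa + log([A⁻]/[HA]) = 3.77 + log(0.24/0.24)

pH = 3.77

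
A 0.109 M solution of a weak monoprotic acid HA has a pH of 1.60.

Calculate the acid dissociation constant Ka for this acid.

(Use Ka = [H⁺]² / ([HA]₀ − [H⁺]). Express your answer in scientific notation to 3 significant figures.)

[H⁺] = 10^(−pH) = 10^(−1.60) = 2.512e-02 M. For HA ⇌ H⁺ + A⁻, Ka = [H⁺][A⁻]/[HA] = [H⁺]² / ([HA]₀ − [H⁺]) = (2.512e-02)² / (0.109 − 2.512e-02) = 7.52e-03.

K_a = 7.52e-03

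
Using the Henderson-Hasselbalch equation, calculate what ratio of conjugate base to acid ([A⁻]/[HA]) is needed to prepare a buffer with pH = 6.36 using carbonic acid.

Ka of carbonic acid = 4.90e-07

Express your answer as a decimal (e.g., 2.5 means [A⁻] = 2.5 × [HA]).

pKa = -log(4.90e-07) = 6.3098. pH = pKa + log([A⁻]/[HA]), so log([A⁻]/[HA]) = pH − pKa = 6.36 − 6.3098 = 0.0502. [A⁻]/[HA] = 10^(0.0502) = 1.12

[A⁻]/[HA] = 1.12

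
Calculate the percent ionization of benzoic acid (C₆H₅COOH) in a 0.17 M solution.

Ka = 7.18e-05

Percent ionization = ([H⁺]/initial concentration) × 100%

Using Ka equilibrium: x² + Ka×x - Ka×C = 0. Solving: [H⁺] = 3.4580e-03. Percent = (3.4580e-03/0.17) × 100

Percent ionization = 2.03%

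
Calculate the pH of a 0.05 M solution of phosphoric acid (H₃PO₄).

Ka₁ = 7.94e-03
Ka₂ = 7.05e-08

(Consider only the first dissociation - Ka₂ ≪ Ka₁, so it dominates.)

First dissociation dominates. From Ka₁ = [H⁺][HA⁻]/[H₂A], x² + Ka₁·x − Ka₁·C = 0 with C = 0.05 M and Ka₁ = 7.94e-03. Solving: [H⁺] = (−Ka₁ + √(Ka₁² + 4·Ka₁·C)) / 2 = 1.6347e-02 M. pH = -log(1.6347e-02) = 1.79.

pH = 1.79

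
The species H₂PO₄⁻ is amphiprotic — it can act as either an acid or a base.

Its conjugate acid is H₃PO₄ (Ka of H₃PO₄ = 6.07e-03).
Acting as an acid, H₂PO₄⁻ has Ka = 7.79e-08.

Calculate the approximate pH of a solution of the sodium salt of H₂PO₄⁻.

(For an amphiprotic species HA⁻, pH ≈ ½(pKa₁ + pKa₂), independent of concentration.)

pKa₁ = -log(6.07e-03) = 2.22; pKa₂ = -log(7.79e-08) = 7.11. For an amphiprotic species, pH ≈ ½(pKa₁ + pKa₂) = ½(2.22 + 7.11) = 4.66.

pH = 4.66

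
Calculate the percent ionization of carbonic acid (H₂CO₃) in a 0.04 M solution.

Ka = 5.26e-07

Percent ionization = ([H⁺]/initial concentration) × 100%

Using Ka equilibrium: x² + Ka×x - Ka×C = 0. Solving: [H⁺] = 1.4479e-04. Percent = (1.4479e-04/0.04) × 100

Percent ionization = 0.362%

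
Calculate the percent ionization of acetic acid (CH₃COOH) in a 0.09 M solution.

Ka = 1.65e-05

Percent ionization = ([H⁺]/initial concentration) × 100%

Using Ka equilibrium: x² + Ka×x - Ka×C = 0. Solving: [H⁺] = 1.2104e-03. Percent = (1.2104e-03/0.09) × 100

Percent ionization = 1.34%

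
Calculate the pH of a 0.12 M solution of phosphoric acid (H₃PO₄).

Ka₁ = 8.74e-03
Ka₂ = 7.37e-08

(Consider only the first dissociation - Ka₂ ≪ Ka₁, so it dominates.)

First dissociation dominates. From Ka₁ = [H⁺][HA⁻]/[H₂A], x² + Ka₁·x − Ka₁·C = 0 with C = 0.12 M and Ka₁ = 8.74e-03. Solving: [H⁺] = (−Ka₁ + √(Ka₁² + 4·Ka₁·C)) / 2 = 2.8309e-02 M. pH = -log(2.8309e-02) = 1.55.

pH = 1.55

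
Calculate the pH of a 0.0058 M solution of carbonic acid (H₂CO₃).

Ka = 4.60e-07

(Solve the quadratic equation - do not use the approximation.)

x² + Ka×x - Ka×C = 0. Using quadratic formula: [H⁺] = 5.1423e-05

pH = 4.29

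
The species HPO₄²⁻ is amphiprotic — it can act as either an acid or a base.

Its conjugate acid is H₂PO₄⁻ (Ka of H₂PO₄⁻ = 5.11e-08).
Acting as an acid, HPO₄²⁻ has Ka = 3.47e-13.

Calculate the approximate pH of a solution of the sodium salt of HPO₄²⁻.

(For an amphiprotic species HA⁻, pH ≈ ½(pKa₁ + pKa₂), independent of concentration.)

pKa₁ = -log(5.11e-08) = 7.29; pKa₂ = -log(3.47e-13) = 12.46. For an amphiprotic species, pH ≈ ½(pKa₁ + pKa₂) = ½(7.29 + 12.46) = 9.88.

pH = 9.88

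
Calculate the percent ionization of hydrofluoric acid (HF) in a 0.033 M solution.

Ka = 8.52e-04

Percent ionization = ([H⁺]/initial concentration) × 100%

Using Ka equilibrium: x² + Ka×x - Ka×C = 0. Solving: [H⁺] = 4.8935e-03. Percent = (4.8935e-03/0.033) × 100

Percent ionization = 14.8%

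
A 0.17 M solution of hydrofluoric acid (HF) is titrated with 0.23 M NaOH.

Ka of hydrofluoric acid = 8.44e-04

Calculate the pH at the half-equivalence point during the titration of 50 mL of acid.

At half-equivalence [HA] = [A⁻], so Henderson-Hasselbalch gives pH = pKa = -log(8.44e-04) = 3.07.

pH = pKa = 3.07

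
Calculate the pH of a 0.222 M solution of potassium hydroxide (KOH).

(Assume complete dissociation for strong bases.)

[OH⁻] = 0.222 M for strong base. pOH = -log[OH⁻] = 0.65, pH = 14 - pOH

pH = 13.35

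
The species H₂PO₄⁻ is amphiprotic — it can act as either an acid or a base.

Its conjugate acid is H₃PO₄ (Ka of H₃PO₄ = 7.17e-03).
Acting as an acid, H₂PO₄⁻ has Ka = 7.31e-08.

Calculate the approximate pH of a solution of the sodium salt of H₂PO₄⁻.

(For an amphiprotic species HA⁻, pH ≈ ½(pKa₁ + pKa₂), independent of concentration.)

pKa₁ = -log(7.17e-03) = 2.14; pKa₂ = -log(7.31e-08) = 7.14. For an amphiprotic species, pH ≈ ½(pKa₁ + pKa₂) = ½(2.14 + 7.14) = 4.64.

pH = 4.64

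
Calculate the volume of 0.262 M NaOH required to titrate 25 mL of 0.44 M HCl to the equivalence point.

At equivalence: moles acid = moles base. moles HCl = 0.44 × 25/1000 = 0.011 mol. V_base = moles / 0.262 × 1000 = 42.0 mL.

V_{base} = 42.0 mL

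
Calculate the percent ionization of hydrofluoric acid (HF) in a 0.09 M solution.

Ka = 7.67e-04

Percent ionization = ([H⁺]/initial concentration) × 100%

Using Ka equilibrium: x² + Ka×x - Ka×C = 0. Solving: [H⁺] = 7.9338e-03. Percent = (7.9338e-03/0.09) × 100

Percent ionization = 8.82%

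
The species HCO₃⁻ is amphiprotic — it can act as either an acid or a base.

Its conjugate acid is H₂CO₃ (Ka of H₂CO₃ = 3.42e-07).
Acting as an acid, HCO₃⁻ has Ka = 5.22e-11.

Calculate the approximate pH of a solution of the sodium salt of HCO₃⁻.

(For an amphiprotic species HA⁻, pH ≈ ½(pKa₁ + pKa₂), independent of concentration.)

pKa₁ = -log(3.42e-07) = 6.47; pKa₂ = -log(5.22e-11) = 10.28. For an amphiprotic species, pH ≈ ½(pKa₁ + pKa₂) = ½(6.47 + 10.28) = 8.37.

pH = 8.37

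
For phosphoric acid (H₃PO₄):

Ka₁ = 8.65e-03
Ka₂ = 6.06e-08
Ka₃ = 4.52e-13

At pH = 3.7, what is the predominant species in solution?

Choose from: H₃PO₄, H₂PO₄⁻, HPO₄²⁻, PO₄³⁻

pKa₁ = 2.06, pKa₂ = 7.22, pKa₃ = 12.34. For a polyprotic acid the predominant species crosses at each pKa: below pKa_n the protonated form dominates, above it the deprotonated form does. At pH = 3.7, the predominant species is H₂PO₄⁻.

H₂PO₄⁻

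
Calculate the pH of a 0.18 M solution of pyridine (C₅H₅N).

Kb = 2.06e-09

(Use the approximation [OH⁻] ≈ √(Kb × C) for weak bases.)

[OH⁻] = √(Kb × C) = √(2.06e-09 × 0.18) = 1.9256e-05. pOH = 4.72, pH = 14 - pOH

pH = 9.28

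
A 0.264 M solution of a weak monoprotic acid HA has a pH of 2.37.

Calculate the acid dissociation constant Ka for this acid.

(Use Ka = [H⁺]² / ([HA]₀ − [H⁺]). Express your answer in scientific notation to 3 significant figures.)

[H⁺] = 10^(−pH) = 10^(−2.37) = 4.266e-03 M. For HA ⇌ H⁺ + A⁻, Ka = [H⁺][A⁻]/[HA] = [H⁺]² / ([HA]₀ − [H⁺]) = (4.266e-03)² / (0.264 − 4.266e-03) = 7.01e-05.

K_a = 7.01e-05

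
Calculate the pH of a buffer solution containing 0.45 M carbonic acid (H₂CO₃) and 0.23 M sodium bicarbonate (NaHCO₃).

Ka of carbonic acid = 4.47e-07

pKa = -log(4.47e-07) = 6.35. pH = pKa + log([A⁻]/[HA]) = 6.35 + log(0.23/0.45)

pH = 6.06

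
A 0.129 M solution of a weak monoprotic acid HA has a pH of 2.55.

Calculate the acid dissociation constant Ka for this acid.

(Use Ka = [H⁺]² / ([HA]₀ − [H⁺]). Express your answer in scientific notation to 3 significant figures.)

[H⁺] = 10^(−pH) = 10^(−2.55) = 2.818e-03 M. For HA ⇌ H⁺ + A⁻, Ka = [H⁺][A⁻]/[HA] = [H⁺]² / ([HA]₀ − [H⁺]) = (2.818e-03)² / (0.129 − 2.818e-03) = 6.30e-05.

K_a = 6.30e-05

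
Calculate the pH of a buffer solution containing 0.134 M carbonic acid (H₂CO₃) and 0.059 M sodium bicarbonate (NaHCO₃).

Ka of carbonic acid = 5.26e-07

pKa = -log(5.26e-07) = 6.28. pH = pKa + log([A⁻]/[HA]) = 6.28 + log(0.059/0.134)

pH = 5.92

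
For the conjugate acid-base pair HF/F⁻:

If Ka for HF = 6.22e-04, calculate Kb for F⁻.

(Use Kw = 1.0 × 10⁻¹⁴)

For a conjugate pair Ka × Kb = Kw, so Kb = Kw/Ka = 1.0 × 10⁻¹⁴ / 6.22e-04 = 1.61e-11.

K_b = 1.61e-11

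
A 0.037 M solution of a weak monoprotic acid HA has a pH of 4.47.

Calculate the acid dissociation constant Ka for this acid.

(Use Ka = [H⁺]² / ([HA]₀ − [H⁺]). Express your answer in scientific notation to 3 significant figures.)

[H⁺] = 10^(−pH) = 10^(−4.47) = 3.388e-05 M. For HA ⇌ H⁺ + A⁻, Ka = [H⁺][A⁻]/[HA] = [H⁺]² / ([HA]₀ − [H⁺]) = (3.388e-05)² / (0.037 − 3.388e-05) = 3.11e-08.

K_a = 3.11e-08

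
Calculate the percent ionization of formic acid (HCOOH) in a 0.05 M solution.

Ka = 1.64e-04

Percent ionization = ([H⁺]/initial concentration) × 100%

Using Ka equilibrium: x² + Ka×x - Ka×C = 0. Solving: [H⁺] = 2.7827e-03. Percent = (2.7827e-03/0.05) × 100

Percent ionization = 5.57%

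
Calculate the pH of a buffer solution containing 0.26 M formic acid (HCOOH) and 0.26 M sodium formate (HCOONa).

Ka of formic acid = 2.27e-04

pKa = -log(2.27e-04) = 3.64. pH = pKa + log([A⁻]/[HA]) = 3.64 + log(0.26/0.26)

pH = 3.64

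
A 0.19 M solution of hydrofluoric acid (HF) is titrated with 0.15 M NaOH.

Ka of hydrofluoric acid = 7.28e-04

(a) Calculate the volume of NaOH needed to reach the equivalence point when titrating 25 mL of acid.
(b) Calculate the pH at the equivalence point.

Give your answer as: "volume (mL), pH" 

moles acid = 0.19 × 25/1000 = 0.00475 mol; V_base = moles/0.15 × 1000 = 31.7 mL. At equivalence only the conjugate base is present: [A⁻] = 0.00475/0.057 = 8.3824e-02 M. Kb = Kw/Ka = 1.37e-11; [OH⁻] = √(Kb × [A⁻]) = 1.0730e-06; pOH = 5.97; pH = 14 - pOH = 8.03.

V = 31.7 mL, pH = 8.03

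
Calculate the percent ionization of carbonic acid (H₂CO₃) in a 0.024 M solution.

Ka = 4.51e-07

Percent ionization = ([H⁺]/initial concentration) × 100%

Using Ka equilibrium: x² + Ka×x - Ka×C = 0. Solving: [H⁺] = 1.0381e-04. Percent = (1.0381e-04/0.024) × 100

Percent ionization = 0.433%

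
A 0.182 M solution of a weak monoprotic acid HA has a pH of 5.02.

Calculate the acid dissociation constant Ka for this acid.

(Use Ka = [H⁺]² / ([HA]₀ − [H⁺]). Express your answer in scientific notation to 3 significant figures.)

[H⁺] = 10^(−pH) = 10^(−5.02) = 9.550e-06 M. For HA ⇌ H⁺ + A⁻, Ka = [H⁺][A⁻]/[HA] = [H⁺]² / ([HA]₀ − [H⁺]) = (9.550e-06)² / (0.182 − 9.550e-06) = 5.01e-10.

K_a = 5.01e-10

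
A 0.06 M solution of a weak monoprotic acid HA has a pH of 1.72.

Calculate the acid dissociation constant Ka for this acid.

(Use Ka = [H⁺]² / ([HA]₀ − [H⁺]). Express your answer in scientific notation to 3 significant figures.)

[H⁺] = 10^(−pH) = 10^(−1.72) = 1.905e-02 M. For HA ⇌ H⁺ + A⁻, Ka = [H⁺][A⁻]/[HA] = [H⁺]² / ([HA]₀ − [H⁺]) = (1.905e-02)² / (0.06 − 1.905e-02) = 8.87e-03.

K_a = 8.87e-03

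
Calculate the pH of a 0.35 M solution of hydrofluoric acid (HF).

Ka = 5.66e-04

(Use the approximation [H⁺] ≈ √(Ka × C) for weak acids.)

[H⁺] = √(Ka × C) = √(5.66e-04 × 0.35) = 1.4075e-02. pH = -log(1.4075e-02)

pH = 1.85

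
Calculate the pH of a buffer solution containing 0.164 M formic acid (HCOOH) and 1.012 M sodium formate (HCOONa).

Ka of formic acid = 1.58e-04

pKa = -log(1.58e-04) = 3.80. pH = pKa + log([A⁻]/[HA]) = 3.80 + log(1.012/0.164)

pH = 4.59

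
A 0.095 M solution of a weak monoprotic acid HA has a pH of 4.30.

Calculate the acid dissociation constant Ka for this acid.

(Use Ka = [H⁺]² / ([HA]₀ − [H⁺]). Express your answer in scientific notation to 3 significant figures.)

[H⁺] = 10^(−pH) = 10^(−4.30) = 5.012e-05 M. For HA ⇌ H⁺ + A⁻, Ka = [H⁺][A⁻]/[HA] = [H⁺]² / ([HA]₀ − [H⁺]) = (5.012e-05)² / (0.095 − 5.012e-05) = 2.65e-08.

K_a = 2.65e-08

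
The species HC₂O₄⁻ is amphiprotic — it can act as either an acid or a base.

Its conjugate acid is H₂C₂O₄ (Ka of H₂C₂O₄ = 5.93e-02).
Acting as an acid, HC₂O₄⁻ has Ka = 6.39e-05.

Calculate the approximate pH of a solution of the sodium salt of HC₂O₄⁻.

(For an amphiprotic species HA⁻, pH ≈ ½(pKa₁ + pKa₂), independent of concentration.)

pKa₁ = -log(5.93e-02) = 1.23; pKa₂ = -log(6.39e-05) = 4.19. For an amphiprotic species, pH ≈ ½(pKa₁ + pKa₂) = ½(1.23 + 4.19) = 2.71.

pH = 2.71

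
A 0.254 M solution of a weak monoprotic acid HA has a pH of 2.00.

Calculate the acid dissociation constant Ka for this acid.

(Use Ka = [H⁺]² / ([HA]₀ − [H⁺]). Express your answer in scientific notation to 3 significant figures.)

[H⁺] = 10^(−pH) = 10^(−2.00) = 1.000e-02 M. For HA ⇌ H⁺ + A⁻, Ka = [H⁺][A⁻]/[HA] = [H⁺]² / ([HA]₀ − [H⁺]) = (1.000e-02)² / (0.254 − 1.000e-02) = 4.10e-04.

K_a = 4.10e-04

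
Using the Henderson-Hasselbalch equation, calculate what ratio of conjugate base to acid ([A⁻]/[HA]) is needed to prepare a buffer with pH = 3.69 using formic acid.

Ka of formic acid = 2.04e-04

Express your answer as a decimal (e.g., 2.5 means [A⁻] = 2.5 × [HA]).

pKa = -log(2.04e-04) = 3.6904. pH = pKa + log([A⁻]/[HA]), so log([A⁻]/[HA]) = pH − pKa = 3.69 − 3.6904 = -0.0004. [A⁻]/[HA] = 10^(-0.0004) = 0.999

[A⁻]/[HA] = 0.999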